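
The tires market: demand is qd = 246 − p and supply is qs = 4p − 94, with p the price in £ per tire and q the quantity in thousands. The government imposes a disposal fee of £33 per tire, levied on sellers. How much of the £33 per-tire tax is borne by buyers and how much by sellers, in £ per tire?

Buyers bear £26.4 per tire; sellers bear £6.6 per tire.

Without the tax, 246 − p = 4p − 94 gives 5p = 340, so p* = £68 and q* = 178.
With the tax collected from sellers, supply shifts: qs = 4(p − 33) − 94.
New equilibrium: buyers pay £94.4, sellers receive £61.4, q = 151.6. (Wedge: pb − ps = 33.)
Burden on buyers: £26.4; on sellers: £6.6. (They sum to £33.)
The less price-elastic side of the market bears the larger share of a per-unit tax.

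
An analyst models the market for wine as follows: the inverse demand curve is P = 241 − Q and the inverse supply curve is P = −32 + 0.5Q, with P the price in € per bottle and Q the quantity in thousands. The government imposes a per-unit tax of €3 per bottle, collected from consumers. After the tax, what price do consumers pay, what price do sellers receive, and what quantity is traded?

Rewrite in direct form: Qd = 241 − P and Qs = 2P + 64.
Without the tax, 241 − P = 2P + 64 gives 3P = 177, so P* = €59 and Q* = 182.
With the tax collected from consumers, demand (in seller-price terms) shifts: Qd = 241 − (P + 3).
New equilibrium: consumers pay €61, sellers receive €58, Q = 180. (Wedge: Pb − Ps = 3.)
The less price-elastic side of the market bears the larger share of a per-unit tax.

Consumers pay €61; sellers receive €58; quantity = 180.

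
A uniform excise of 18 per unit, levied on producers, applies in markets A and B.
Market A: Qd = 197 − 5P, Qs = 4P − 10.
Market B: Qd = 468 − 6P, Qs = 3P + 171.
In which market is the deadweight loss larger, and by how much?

Market A, by 36.

Market A: pre-tax P* = 23, Q* = 82; post-tax Q = 42; deadweight loss = 360.
Market B: pre-tax P* = 33, Q* = 270; post-tax Q = 234; deadweight loss = 324.
Difference: 360 vs 324 → market A is larger by 36.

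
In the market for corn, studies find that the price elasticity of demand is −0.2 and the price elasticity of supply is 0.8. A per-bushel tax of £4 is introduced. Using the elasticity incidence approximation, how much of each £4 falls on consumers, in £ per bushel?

Incidence ratio: consumers' share ≈ εs / (εs + |εd|) = 0.8 / (0.8 + 0.2) = 0.8.
So consumers bear ≈ 0.8 × £4 = £3.2; producers bear £0.8.

Consumers bear ≈ £3.2 per bushel.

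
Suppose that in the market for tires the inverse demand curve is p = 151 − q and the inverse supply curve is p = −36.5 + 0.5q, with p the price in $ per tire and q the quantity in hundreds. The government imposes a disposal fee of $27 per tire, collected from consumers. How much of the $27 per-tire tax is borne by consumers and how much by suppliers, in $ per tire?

Consumers bear $18 per tire; suppliers bear $9 per tire.

Rewrite in direct form: qd = 151 − p and qs = 2p + 73.
Without the tax, 151 − p = 2p + 73 gives 3p = 78, so p* = $26 and q* = 125.
With the tax collected from consumers, demand (in seller-price terms) shifts: qd = 151 − (p + 27).
New equilibrium: consumers pay $44, suppliers receive $17, q = 107. (Wedge: pb − ps = 27.)
Burden on consumers: $18; on suppliers: $9. (They sum to $27.)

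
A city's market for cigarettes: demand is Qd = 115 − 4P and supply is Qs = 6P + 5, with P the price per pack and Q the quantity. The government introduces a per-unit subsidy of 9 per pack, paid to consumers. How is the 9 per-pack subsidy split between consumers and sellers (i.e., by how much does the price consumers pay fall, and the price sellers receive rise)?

Without the subsidy, 115 − 4P = 6P + 5 gives 10P = 110, so P* = 11 and Q* = 71.
With a per-unit subsidy paid to consumers, each effectively pays P − 9, so demand becomes Qd = 115 − 4(P − 9).
New equilibrium: consumers pay 5.6, sellers receive 14.6, Q = 92.6. (Wedge: Pb − Ps = −9.)
Gain to consumers: 5.4; to sellers: 3.6. (They sum to 9.)

Consumers gain 5.4 per pack; sellers gain 3.6 per pack.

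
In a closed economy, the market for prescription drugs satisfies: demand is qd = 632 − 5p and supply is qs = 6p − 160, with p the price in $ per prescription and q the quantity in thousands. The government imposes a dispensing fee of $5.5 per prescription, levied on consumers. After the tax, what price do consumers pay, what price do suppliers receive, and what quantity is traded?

Consumers pay $75; suppliers receive $69.5; quantity = 257.

Before the tax: set 632 − 5p = 6p − 160 → p* = $72, q* = 272.
With the tax collected from consumers, demand (in seller-price terms) shifts: qd = 632 − 5(p + 5.5).
Solving gives q = 257 with consumers paying $75 and suppliers receiving $69.5 (the $5.5 wedge).
The less price-elastic side of the market bears the larger share of a per-unit tax.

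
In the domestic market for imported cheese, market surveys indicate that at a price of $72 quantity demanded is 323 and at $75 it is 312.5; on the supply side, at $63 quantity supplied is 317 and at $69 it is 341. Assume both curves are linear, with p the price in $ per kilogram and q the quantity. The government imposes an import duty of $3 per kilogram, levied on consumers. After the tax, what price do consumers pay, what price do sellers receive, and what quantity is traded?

Consumers pay $69.6; sellers receive $66.6; quantity = 331.4.

Demand slope: (312.5 − 323)/(75 − 72) = -3.5, so qd = 575 − 3.5p.
Supply slope: (341 − 317)/(69 − 63) = 4, so qs = 4p + 65.
Without the tax, 575 − 3.5p = 4p + 65 gives 7.5p = 510, so p* = $68 and q* = 337.
With the tax collected from consumers, demand (in seller-price terms) shifts: qd = 575 − 3.5(p + 3).
Solving gives q = 331.4 with consumers paying $69.6 and sellers receiving $66.6 (the $3 wedge).
The less price-elastic side of the market bears the larger share of a per-unit tax.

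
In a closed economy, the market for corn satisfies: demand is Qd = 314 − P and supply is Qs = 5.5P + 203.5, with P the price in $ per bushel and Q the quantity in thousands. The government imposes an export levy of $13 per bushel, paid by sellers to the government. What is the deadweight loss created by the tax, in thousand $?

Before the tax: set 314 − P = 5.5P + 203.5 → P* = $17, Q* = 297.
With the tax collected from sellers, supply shifts: Qs = 5.5(P − 13) + 203.5.
Solving gives Q = 286 with consumers paying $28 and sellers receiving $15 (the $13 wedge).
Quantity falls by |ΔQ| = |297 − 286| = 11.
DWL = ½ · t · |ΔQ| = ½ · 13 · 11 = $71.5.

Deadweight loss = $71.5 thousand.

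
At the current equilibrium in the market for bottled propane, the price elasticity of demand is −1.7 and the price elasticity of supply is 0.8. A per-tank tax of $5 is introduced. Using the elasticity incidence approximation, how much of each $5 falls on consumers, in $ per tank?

Consumers bear ≈ $1.6 per tank.

Incidence ratio: consumers' share ≈ εs / (εs + |εd|) = 0.8 / (0.8 + 1.7) = 0.32.
So consumers bear ≈ 0.32 × $5 = $1.6; sellers bear $3.4.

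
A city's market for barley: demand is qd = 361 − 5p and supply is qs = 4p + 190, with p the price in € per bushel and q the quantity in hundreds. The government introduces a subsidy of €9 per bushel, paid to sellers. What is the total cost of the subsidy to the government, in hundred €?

Government outlay = €2574 hundred.

Before the subsidy: set 361 − 5p = 4p + 190 → p* = €19, q* = 266.
With a per-unit subsidy paid to sellers, each receives p + 9 per unit sold, so supply becomes qs = 4(p + 9) + 190.
Solving gives q = 286 with buyers paying €15 and sellers receiving €24 (the €9 wedge).
Outlay = t · Q = 9 · 286 = €2574.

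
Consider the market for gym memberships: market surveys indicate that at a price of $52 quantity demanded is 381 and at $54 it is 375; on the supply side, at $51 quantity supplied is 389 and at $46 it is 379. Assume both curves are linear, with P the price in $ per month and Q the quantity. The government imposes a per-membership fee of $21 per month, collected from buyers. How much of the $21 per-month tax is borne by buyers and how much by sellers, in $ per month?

Demand slope: (375 − 381)/(54 − 52) = -3, so Qd = 537 − 3P.
Supply slope: (379 − 389)/(46 − 51) = 2, so Qs = 2P + 287.
Without the tax, 537 − 3P = 2P + 287 gives 5P = 250, so P* = $50 and Q* = 387.
With the tax collected from buyers, demand (in seller-price terms) shifts: Qd = 537 − 3(P + 21).
Solving gives Q = 361.8 with buyers paying $58.4 and sellers receiving $37.4 (the $21 wedge).
Burden on buyers: $8.4; on sellers: $12.6. (They sum to $21.)
The less price-elastic side of the market bears the larger share of a per-unit tax.

Buyers bear $8.4 per month; sellers bear $12.6 per month.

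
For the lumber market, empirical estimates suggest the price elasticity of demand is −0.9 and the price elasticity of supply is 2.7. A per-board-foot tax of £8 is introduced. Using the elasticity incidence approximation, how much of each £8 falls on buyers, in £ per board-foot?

Buyers bear ≈ £6 per board-foot.

Incidence ratio: buyers' share ≈ εs / (εs + |εd|) = 2.7 / (2.7 + 0.9) = 0.75.
So buyers bear ≈ 0.75 × £8 = £6; producers bear £2.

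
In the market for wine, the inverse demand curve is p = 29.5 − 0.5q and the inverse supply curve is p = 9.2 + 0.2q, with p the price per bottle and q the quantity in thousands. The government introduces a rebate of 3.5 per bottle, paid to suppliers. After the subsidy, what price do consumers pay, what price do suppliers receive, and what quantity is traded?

Inverting to q(p) form: qd = 59 − 2p; qs = 5p − 46.
Before the subsidy: set 59 − 2p = 5p − 46 → p* = 15, q* = 29.
With a per-unit subsidy paid to suppliers, each receives p + 3.5 per unit sold, so supply becomes qs = 5(p + 3.5) − 46.
Solving gives q = 34 with consumers paying 12.5 and suppliers receiving 16 (the 3.5 wedge).

Consumers pay 12.5; suppliers receive 16; quantity = 34.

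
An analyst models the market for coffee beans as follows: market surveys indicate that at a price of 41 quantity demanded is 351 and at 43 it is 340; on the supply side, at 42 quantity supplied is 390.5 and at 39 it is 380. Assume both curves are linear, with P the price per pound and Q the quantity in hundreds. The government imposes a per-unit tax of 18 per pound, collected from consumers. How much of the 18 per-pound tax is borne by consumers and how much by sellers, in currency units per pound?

Consumers bear 7 per pound; sellers bear 11 per pound.

Demand slope: (340 − 351)/(43 − 41) = -5.5, so Qd = 576.5 − 5.5P.
Supply slope: (380 − 390.5)/(39 − 42) = 3.5, so Qs = 3.5P + 243.5.
Before the tax: set 576.5 − 5.5P = 3.5P + 243.5 → P* = 37, Q* = 373.
With the tax collected from consumers, demand (in seller-price terms) shifts: Qd = 576.5 − 5.5(P + 18).
Solving gives Q = 334.5 with consumers paying 44 and sellers receiving 26 (the 18 wedge).
Burden on consumers: 7; on sellers: 11. (They sum to 18.)
The less price-elastic side of the market bears the larger share of a per-unit tax.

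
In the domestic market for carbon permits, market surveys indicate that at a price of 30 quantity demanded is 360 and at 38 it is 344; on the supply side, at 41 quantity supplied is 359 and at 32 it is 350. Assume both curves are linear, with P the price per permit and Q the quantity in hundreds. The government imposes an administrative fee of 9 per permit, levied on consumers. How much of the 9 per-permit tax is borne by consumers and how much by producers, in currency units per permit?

Demand slope: (344 − 360)/(38 − 30) = -2, so Qd = 420 − 2P.
Supply slope: (350 − 359)/(32 − 41) = 1, so Qs = P + 318.
Without the tax, 420 − 2P = P + 318 gives 3P = 102, so P* = 34 and Q* = 352.
With the tax collected from consumers, demand (in seller-price terms) shifts: Qd = 420 − 2(P + 9).
Solving gives Q = 346 with consumers paying 37 and producers receiving 28 (the 9 wedge).
Burden on consumers: 3; on producers: 6. (They sum to 9.)
The less price-elastic side of the market bears the larger share of a per-unit tax.

Consumers bear 3 per permit; producers bear 6 per permit.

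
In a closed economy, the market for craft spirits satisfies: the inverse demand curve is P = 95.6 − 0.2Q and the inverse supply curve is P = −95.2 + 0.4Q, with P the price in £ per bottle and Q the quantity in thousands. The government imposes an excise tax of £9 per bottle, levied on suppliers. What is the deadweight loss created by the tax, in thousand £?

Deadweight loss = £67.5 thousand.

Inverting to Q(P) form: Qd = 478 − 5P; Qs = 2.5P + 238.
Without the tax, 478 − 5P = 2.5P + 238 gives 7.5P = 240, so P* = £32 and Q* = 318.
With the tax collected from suppliers, supply shifts: Qs = 2.5(P − 9) + 238.
Solving gives Q = 303 with buyers paying £35 and suppliers receiving £26 (the £9 wedge).
Quantity falls by |ΔQ| = |318 − 303| = 15.
DWL = ½ · t · |ΔQ| = ½ · 9 · 15 = £67.5.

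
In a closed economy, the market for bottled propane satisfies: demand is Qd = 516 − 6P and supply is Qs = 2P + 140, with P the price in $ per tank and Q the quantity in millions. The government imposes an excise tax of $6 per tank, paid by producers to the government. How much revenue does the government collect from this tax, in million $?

Tax revenue = $1350 million.

Without the tax, 516 − 6P = 2P + 140 gives 8P = 376, so P* = $47 and Q* = 234.
With the tax collected from producers, supply shifts: Qs = 2(P − 6) + 140.
New equilibrium: consumers pay $48.5, producers receive $42.5, Q = 225. (Wedge: Pb − Ps = 6.)
Revenue = t · Q = 6 · 225 = $1350.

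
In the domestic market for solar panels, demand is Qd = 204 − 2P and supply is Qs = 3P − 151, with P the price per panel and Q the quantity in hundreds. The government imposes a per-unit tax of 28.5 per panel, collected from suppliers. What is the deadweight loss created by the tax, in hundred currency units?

Without the tax, 204 − 2P = 3P − 151 gives 5P = 355, so P* = 71 and Q* = 62.
With the tax collected from suppliers, supply shifts: Qs = 3(P − 28.5) − 151.
Solving gives Q = 27.8 with buyers paying 88.1 and suppliers receiving 59.6 (the 28.5 wedge).
Quantity falls by |ΔQ| = |62 − 27.8| = 34.2.
DWL = ½ · t · |ΔQ| = ½ · 28.5 · 34.2 = 487.35.

Deadweight loss = 487.35 hundred.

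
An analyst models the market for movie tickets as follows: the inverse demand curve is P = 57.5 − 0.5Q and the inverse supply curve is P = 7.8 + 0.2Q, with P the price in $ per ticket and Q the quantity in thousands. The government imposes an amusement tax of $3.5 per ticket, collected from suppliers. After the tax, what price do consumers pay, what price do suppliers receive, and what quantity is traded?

Consumers pay $24.5; suppliers receive $21; quantity = 66.

Rewrite in direct form: Qd = 115 − 2P and Qs = 5P − 39.
Before the tax: set 115 − 2P = 5P − 39 → P* = $22, Q* = 71.
With the tax collected from suppliers, supply shifts: Qs = 5(P − 3.5) − 39.
New equilibrium: consumers pay $24.5, suppliers receive $21, Q = 66. (Wedge: Pb − Ps = 3.5.)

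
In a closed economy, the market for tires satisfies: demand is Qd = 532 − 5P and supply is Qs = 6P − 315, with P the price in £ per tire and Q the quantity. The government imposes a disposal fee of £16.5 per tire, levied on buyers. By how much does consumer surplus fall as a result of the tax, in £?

Consumer surplus falls by £1120.5.

Before the tax: set 532 − 5P = 6P − 315 → P* = £77, Q* = 147.
With the tax collected from buyers, demand (in seller-price terms) shifts: Qd = 532 − 5(P + 16.5).
New equilibrium: buyers pay £86, producers receive £69.5, Q = 102. (Wedge: Pb − Ps = 16.5.)
ΔCS is the trapezoid between Q = 102 and Q = 147 of height £9: ½ · (147 + 102) · 9 = £1120.5.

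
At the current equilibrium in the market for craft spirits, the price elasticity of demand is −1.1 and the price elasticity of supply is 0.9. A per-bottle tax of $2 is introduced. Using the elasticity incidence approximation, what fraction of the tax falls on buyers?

Buyers' share ≈ 0.45.

Incidence ratio: buyers' share ≈ εs / (εs + |εd|) = 0.9 / (0.9 + 1.1) = 0.45.
Supply is the less elastic side, so buyers bear the smaller share.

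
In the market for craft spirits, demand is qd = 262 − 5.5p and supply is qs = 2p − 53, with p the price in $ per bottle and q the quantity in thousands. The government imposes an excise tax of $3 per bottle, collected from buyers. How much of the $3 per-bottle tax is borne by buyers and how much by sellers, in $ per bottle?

Buyers bear $0.8 per bottle; sellers bear $2.2 per bottle.

Without the tax, 262 − 5.5p = 2p − 53 gives 7.5p = 315, so p* = $42 and q* = 31.
With the tax collected from buyers, demand (in seller-price terms) shifts: qd = 262 − 5.5(p + 3).
New equilibrium: buyers pay $42.8, sellers receive $39.8, q = 26.6. (Wedge: pb − ps = 3.)
Burden on buyers: $0.8; on sellers: $2.2. (They sum to $3.)
The less price-elastic side of the market bears the larger share of a per-unit tax.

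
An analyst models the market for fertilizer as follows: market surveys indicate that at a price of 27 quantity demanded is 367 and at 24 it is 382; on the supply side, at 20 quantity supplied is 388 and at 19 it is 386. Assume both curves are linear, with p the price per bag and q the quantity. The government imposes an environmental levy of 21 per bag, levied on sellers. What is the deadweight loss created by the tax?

Deadweight loss = 315.

Demand slope: (382 − 367)/(24 − 27) = -5, so qd = 502 − 5p.
Supply slope: (386 − 388)/(19 − 20) = 2, so qs = 2p + 348.
Before the tax: set 502 − 5p = 2p + 348 → p* = 22, q* = 392.
With the tax collected from sellers, supply shifts: qs = 2(p − 21) + 348.
New equilibrium: buyers pay 28, sellers receive 7, q = 362. (Wedge: pb − ps = 21.)
Quantity falls by |ΔQ| = |392 − 362| = 30.
DWL = ½ · t · |ΔQ| = ½ · 21 · 30 = 315.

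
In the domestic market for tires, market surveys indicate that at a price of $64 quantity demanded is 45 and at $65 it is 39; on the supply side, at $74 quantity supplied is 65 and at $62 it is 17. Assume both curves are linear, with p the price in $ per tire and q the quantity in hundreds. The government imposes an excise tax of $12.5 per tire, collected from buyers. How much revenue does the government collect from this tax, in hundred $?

Demand slope: (39 − 45)/(65 − 64) = -6, so qd = 429 − 6p.
Supply slope: (17 − 65)/(62 − 74) = 4, so qs = 4p − 231.
Without the tax, 429 − 6p = 4p − 231 gives 10p = 660, so p* = $66 and q* = 33.
With the tax collected from buyers, demand (in seller-price terms) shifts: qd = 429 − 6(p + 12.5).
Solving gives q = 3 with buyers paying $71 and suppliers receiving $58.5 (the $12.5 wedge).
Revenue = t · Q = 12.5 · 3 = $37.5.

Tax revenue = $37.5 hundred.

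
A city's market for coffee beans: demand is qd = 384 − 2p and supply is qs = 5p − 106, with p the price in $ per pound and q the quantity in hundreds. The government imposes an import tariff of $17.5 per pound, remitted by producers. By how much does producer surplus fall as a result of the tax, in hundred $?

Before the tax: set 384 − 2p = 5p − 106 → p* = $70, q* = 244.
With the tax collected from producers, supply shifts: qs = 5(p − 17.5) − 106.
Solving gives q = 219 with buyers paying $82.5 and producers receiving $65 (the $17.5 wedge).
ΔPS is the trapezoid between Q = 219 and Q = 244 of height $5: ½ · (244 + 219) · 5 = $1157.5.

Producer surplus falls by $1157.5 hundred.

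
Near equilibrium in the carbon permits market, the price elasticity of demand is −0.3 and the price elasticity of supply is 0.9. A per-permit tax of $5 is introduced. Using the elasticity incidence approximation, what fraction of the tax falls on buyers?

Incidence ratio: buyers' share ≈ εs / (εs + |εd|) = 0.9 / (0.9 + 0.3) = 0.75.
Supply is the more elastic side, so buyers bear the larger share.

Buyers' share ≈ 0.75.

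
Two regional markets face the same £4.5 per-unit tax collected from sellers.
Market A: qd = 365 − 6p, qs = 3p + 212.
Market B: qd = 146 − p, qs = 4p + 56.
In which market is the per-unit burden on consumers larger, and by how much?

Market A: pre-tax p* = £17, q* = 263; post-tax q = 254; per-unit burden on consumers = £1.5.
Market B: pre-tax p* = £18, q* = 128; post-tax q = 124.4; per-unit burden on consumers = £3.6.
Difference: £1.5 vs £3.6 → market B is larger by £2.1.

Market B, by £2.1.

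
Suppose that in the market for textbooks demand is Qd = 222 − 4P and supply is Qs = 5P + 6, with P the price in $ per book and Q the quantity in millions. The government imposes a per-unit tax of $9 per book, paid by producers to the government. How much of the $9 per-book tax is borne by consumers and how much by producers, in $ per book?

Without the tax, 222 − 4P = 5P + 6 gives 9P = 216, so P* = $24 and Q* = 126.
With the tax collected from producers, supply shifts: Qs = 5(P − 9) + 6.
New equilibrium: consumers pay $29, producers receive $20, Q = 106. (Wedge: Pb − Ps = 9.)
Burden on consumers: $5; on producers: $4. (They sum to $9.)
The less price-elastic side of the market bears the larger share of a per-unit tax.

Consumers bear $5 per book; producers bear $4 per book.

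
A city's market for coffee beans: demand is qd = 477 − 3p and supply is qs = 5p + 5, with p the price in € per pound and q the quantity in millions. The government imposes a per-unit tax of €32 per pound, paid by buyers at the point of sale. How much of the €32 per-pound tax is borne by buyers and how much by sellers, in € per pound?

Buyers bear €20 per pound; sellers bear €12 per pound.

Before the tax: set 477 − 3p = 5p + 5 → p* = €59, q* = 300.
With the tax collected from buyers, demand (in seller-price terms) shifts: qd = 477 − 3(p + 32).
Solving gives q = 240 with buyers paying €79 and sellers receiving €47 (the €32 wedge).
Burden on buyers: €20; on sellers: €12. (They sum to €32.)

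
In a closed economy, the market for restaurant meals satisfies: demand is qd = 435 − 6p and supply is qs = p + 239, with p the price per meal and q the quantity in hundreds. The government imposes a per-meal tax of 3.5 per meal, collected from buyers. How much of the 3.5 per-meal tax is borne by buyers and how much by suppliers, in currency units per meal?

Before the tax: set 435 − 6p = p + 239 → p* = 28, q* = 267.
With the tax collected from buyers, demand (in seller-price terms) shifts: qd = 435 − 6(p + 3.5).
New equilibrium: buyers pay 28.5, suppliers receive 25, q = 264. (Wedge: pb − ps = 3.5.)
Burden on buyers: 0.5; on suppliers: 3. (They sum to 3.5.)

Buyers bear 0.5 per meal; suppliers bear 3 per meal.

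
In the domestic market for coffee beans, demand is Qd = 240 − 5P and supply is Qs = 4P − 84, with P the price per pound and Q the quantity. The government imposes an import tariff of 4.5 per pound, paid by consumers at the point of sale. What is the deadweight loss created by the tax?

Before the tax: set 240 − 5P = 4P − 84 → P* = 36, Q* = 60.
With the tax collected from consumers, demand (in seller-price terms) shifts: Qd = 240 − 5(P + 4.5).
Solving gives Q = 50 with consumers paying 38 and sellers receiving 33.5 (the 4.5 wedge).
Quantity falls by |ΔQ| = |60 − 50| = 10.
DWL = ½ · t · |ΔQ| = ½ · 4.5 · 10 = 22.5.

Deadweight loss = 22.5.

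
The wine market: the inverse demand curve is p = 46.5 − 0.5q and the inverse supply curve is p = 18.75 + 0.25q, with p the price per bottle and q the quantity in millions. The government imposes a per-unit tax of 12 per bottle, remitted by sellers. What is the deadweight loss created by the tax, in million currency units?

Inverting to q(p) form: qd = 93 − 2p; qs = 4p − 75.
Without the tax, 93 − 2p = 4p − 75 gives 6p = 168, so p* = 28 and q* = 37.
With the tax collected from sellers, supply shifts: qs = 4(p − 12) − 75.
New equilibrium: buyers pay 36, sellers receive 24, q = 21. (Wedge: pb − ps = 12.)
Quantity falls by |ΔQ| = |37 − 21| = 16.
DWL = ½ · t · |ΔQ| = ½ · 12 · 16 = 96.

Deadweight loss = 96 million.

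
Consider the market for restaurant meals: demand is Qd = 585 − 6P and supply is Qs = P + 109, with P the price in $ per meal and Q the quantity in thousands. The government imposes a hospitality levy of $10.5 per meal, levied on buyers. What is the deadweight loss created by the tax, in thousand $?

Without the tax, 585 − 6P = P + 109 gives 7P = 476, so P* = $68 and Q* = 177.
With the tax collected from buyers, demand (in seller-price terms) shifts: Qd = 585 − 6(P + 10.5).
Solving gives Q = 168 with buyers paying $69.5 and sellers receiving $59 (the $10.5 wedge).
Quantity falls by |ΔQ| = |177 − 168| = 9.
DWL = ½ · t · |ΔQ| = ½ · 10.5 · 9 = $47.25.

Deadweight loss = $47.25 thousand.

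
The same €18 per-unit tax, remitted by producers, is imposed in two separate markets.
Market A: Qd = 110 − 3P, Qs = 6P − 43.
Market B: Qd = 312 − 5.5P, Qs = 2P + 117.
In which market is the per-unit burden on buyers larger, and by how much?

Market A, by €7.2.

Market A: pre-tax P* = €17, Q* = 59; post-tax Q = 23; per-unit burden on buyers = €12.
Market B: pre-tax P* = €26, Q* = 169; post-tax Q = 142.6; per-unit burden on buyers = €4.8.
Difference: €12 vs €4.8 → market A is larger by €7.2.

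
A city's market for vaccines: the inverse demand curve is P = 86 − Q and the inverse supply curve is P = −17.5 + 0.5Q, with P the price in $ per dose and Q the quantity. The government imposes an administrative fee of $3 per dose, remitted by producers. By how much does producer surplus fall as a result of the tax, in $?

Inverting to Q(P) form: Qd = 86 − P; Qs = 2P + 35.
Without the tax, 86 − P = 2P + 35 gives 3P = 51, so P* = $17 and Q* = 69.
With the tax collected from producers, supply shifts: Qs = 2(P − 3) + 35.
New equilibrium: consumers pay $19, producers receive $16, Q = 67. (Wedge: Pb − Ps = 3.)
ΔPS is the trapezoid between Q = 67 and Q = 69 of height $1: ½ · (69 + 67) · 1 = $68.

Producer surplus falls by $68.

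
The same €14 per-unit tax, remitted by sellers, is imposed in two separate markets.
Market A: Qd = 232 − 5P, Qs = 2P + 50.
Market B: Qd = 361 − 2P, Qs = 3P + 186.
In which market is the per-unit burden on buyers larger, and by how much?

Market B, by €4.4.

Market A: pre-tax P* = €26, Q* = 102; post-tax Q = 82; per-unit burden on buyers = €4.
Market B: pre-tax P* = €35, Q* = 291; post-tax Q = 274.2; per-unit burden on buyers = €8.4.
Difference: €4 vs €8.4 → market B is larger by €4.4.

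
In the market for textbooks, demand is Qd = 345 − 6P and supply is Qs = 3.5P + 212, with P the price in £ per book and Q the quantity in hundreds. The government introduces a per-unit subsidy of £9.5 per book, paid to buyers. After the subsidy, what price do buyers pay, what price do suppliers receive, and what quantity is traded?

Without the subsidy, 345 − 6P = 3.5P + 212 gives 9.5P = 133, so P* = £14 and Q* = 261.
With a per-unit subsidy paid to buyers, each effectively pays P − 9.5, so demand becomes Qd = 345 − 6(P − 9.5).
Solving gives Q = 282 with buyers paying £10.5 and suppliers receiving £20 (the £9.5 wedge).

Buyers pay £10.5; suppliers receive £20; quantity = 282.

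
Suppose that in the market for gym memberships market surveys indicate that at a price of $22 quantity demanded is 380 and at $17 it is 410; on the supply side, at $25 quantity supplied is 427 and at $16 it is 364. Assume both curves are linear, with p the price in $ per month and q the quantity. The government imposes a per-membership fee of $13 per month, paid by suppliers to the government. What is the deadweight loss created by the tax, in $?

Demand slope: (410 − 380)/(17 − 22) = -6, so qd = 512 − 6p.
Supply slope: (364 − 427)/(16 − 25) = 7, so qs = 7p + 252.
Before the tax: set 512 − 6p = 7p + 252 → p* = $20, q* = 392.
With the tax collected from suppliers, supply shifts: qs = 7(p − 13) + 252.
New equilibrium: buyers pay $27, suppliers receive $14, q = 350. (Wedge: pb − ps = 13.)
Quantity falls by |ΔQ| = |392 − 350| = 42.
DWL = ½ · t · |ΔQ| = ½ · 13 · 42 = $273.

Deadweight loss = $273.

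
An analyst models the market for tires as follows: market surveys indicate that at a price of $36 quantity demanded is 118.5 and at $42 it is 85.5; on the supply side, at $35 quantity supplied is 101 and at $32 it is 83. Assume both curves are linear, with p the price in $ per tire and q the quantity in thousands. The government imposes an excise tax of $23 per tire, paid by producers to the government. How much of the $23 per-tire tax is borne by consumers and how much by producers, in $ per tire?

Demand slope: (85.5 − 118.5)/(42 − 36) = -5.5, so qd = 316.5 − 5.5p.
Supply slope: (83 − 101)/(32 − 35) = 6, so qs = 6p − 109.
Without the tax, 316.5 − 5.5p = 6p − 109 gives 11.5p = 425.5, so p* = $37 and q* = 113.
With the tax collected from producers, supply shifts: qs = 6(p − 23) − 109.
New equilibrium: consumers pay $49, producers receive $26, q = 47. (Wedge: pb − ps = 23.)
Burden on consumers: $12; on producers: $11. (They sum to $23.)

Consumers bear $12 per tire; producers bear $11 per tire.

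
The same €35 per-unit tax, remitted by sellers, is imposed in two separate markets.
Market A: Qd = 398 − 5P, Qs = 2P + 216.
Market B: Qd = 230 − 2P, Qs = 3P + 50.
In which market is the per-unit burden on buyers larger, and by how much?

Market A: pre-tax P* = €26, Q* = 268; post-tax Q = 218; per-unit burden on buyers = €10.
Market B: pre-tax P* = €36, Q* = 158; post-tax Q = 116; per-unit burden on buyers = €21.
Difference: €10 vs €21 → market B is larger by €11.

Market B, by €11.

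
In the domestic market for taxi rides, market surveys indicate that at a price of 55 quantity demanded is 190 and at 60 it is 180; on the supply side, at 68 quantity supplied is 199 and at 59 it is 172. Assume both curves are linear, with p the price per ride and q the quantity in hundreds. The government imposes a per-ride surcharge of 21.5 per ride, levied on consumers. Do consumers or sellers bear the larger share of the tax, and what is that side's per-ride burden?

Consumers bear the larger share: 12.9 per ride.

Demand slope: (180 − 190)/(60 − 55) = -2, so qd = 300 − 2p.
Supply slope: (172 − 199)/(59 − 68) = 3, so qs = 3p − 5.
Before the tax: set 300 − 2p = 3p − 5 → p* = 61, q* = 178.
With the tax collected from consumers, demand (in seller-price terms) shifts: qd = 300 − 2(p + 21.5).
Solving gives q = 152.2 with consumers paying 73.9 and sellers receiving 52.4 (the 21.5 wedge).
Per-ride burden: consumers 12.9, sellers 8.6.
Consumers take the larger share because demand is less price-elastic here (demand slope 2 vs supply slope 3).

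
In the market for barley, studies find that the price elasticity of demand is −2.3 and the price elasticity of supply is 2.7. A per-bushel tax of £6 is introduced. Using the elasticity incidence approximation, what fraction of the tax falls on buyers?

Incidence ratio: buyers' share ≈ εs / (εs + |εd|) = 2.7 / (2.7 + 2.3) = 0.54.
Supply is the more elastic side, so buyers bear the larger share.

Buyers' share ≈ 0.54.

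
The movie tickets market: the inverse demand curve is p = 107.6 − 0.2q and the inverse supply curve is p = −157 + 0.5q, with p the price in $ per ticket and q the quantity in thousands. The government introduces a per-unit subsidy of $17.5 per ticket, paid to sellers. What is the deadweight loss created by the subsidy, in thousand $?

Rewrite in direct form: qd = 538 − 5p and qs = 2p + 314.
Without the subsidy, 538 − 5p = 2p + 314 gives 7p = 224, so p* = $32 and q* = 378.
With a per-unit subsidy paid to sellers, each receives p + 17.5 per unit sold, so supply becomes qs = 2(p + 17.5) + 314.
New equilibrium: buyers pay $27, sellers receive $44.5, q = 403. (Wedge: pb − ps = −17.5.)
Quantity rises by |ΔQ| = |378 − 403| = 25.
DWL = ½ · t · |ΔQ| = ½ · 17.5 · 25 = $218.75.

Deadweight loss = $218.75 thousand.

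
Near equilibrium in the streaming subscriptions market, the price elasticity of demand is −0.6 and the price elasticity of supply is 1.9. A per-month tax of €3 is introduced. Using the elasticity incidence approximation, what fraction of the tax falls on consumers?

Consumers' share ≈ 0.76.

Incidence ratio: consumers' share ≈ εs / (εs + |εd|) = 1.9 / (1.9 + 0.6) = 0.76.
Supply is the more elastic side, so consumers bear the larger share.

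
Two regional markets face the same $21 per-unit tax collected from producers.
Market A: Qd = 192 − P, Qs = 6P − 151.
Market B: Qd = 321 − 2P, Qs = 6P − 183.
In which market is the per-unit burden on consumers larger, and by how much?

Market A, by $2.25.

Market A: pre-tax P* = $49, Q* = 143; post-tax Q = 125; per-unit burden on consumers = $18.
Market B: pre-tax P* = $63, Q* = 195; post-tax Q = 163.5; per-unit burden on consumers = $15.75.
Difference: $18 vs $15.75 → market A is larger by $2.25.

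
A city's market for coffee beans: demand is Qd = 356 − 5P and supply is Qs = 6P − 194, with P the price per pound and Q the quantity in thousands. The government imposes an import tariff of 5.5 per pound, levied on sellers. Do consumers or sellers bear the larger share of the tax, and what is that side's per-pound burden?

Without the tax, 356 − 5P = 6P − 194 gives 11P = 550, so P* = 50 and Q* = 106.
With the tax collected from sellers, supply shifts: Qs = 6(P − 5.5) − 194.
New equilibrium: consumers pay 53, sellers receive 47.5, Q = 91. (Wedge: Pb − Ps = 5.5.)
Per-pound burden: consumers 3, sellers 2.5.
Consumers take the larger share because demand is less price-elastic here (demand slope 5 vs supply slope 6).

Consumers bear the larger share: 3 per pound.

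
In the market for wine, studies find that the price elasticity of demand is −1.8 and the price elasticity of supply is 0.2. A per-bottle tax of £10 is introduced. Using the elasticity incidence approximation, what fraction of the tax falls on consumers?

Incidence ratio: consumers' share ≈ εs / (εs + |εd|) = 0.2 / (0.2 + 1.8) = 0.1.
Supply is the less elastic side, so consumers bear the smaller share.

Consumers' share ≈ 0.1.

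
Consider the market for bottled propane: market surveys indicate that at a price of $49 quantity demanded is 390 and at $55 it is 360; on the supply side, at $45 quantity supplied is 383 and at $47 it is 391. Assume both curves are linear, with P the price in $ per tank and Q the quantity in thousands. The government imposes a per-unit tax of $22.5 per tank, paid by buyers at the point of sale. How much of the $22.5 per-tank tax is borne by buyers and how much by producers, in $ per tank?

Demand slope: (360 − 390)/(55 − 49) = -5, so Qd = 635 − 5P.
Supply slope: (391 − 383)/(47 − 45) = 4, so Qs = 4P + 203.
Without the tax, 635 − 5P = 4P + 203 gives 9P = 432, so P* = $48 and Q* = 395.
With the tax collected from buyers, demand (in seller-price terms) shifts: Qd = 635 − 5(P + 22.5).
Solving gives Q = 345 with buyers paying $58 and producers receiving $35.5 (the $22.5 wedge).
Burden on buyers: $10; on producers: $12.5. (They sum to $22.5.)
The less price-elastic side of the market bears the larger share of a per-unit tax.

Buyers bear $10 per tank; producers bear $12.5 per tank.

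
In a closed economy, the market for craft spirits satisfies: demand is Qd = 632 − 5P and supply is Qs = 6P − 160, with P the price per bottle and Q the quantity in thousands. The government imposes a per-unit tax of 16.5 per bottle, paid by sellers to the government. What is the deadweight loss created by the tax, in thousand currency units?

Deadweight loss = 371.25 thousand.

Without the tax, 632 − 5P = 6P − 160 gives 11P = 792, so P* = 72 and Q* = 272.
With the tax collected from sellers, supply shifts: Qs = 6(P − 16.5) − 160.
New equilibrium: consumers pay 81, sellers receive 64.5, Q = 227. (Wedge: Pb − Ps = 16.5.)
Quantity falls by |ΔQ| = |272 − 227| = 45.
DWL = ½ · t · |ΔQ| = ½ · 16.5 · 45 = 371.25.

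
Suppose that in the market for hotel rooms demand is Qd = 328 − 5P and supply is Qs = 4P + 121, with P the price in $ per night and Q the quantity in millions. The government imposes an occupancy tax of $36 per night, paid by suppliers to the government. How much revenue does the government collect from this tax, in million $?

Tax revenue = $4788 million.

Without the tax, 328 − 5P = 4P + 121 gives 9P = 207, so P* = $23 and Q* = 213.
With the tax collected from suppliers, supply shifts: Qs = 4(P − 36) + 121.
Solving gives Q = 133 with buyers paying $39 and suppliers receiving $3 (the $36 wedge).
Revenue = t · Q = 36 · 133 = $4788.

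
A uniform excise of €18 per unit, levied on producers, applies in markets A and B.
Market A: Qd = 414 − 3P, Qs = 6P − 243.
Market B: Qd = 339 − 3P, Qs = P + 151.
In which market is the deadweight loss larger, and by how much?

Market A: pre-tax P* = €73, Q* = 195; post-tax Q = 159; deadweight loss = €324.
Market B: pre-tax P* = €47, Q* = 198; post-tax Q = 184.5; deadweight loss = €121.5.
Difference: €324 vs €121.5 → market A is larger by €202.5.

Market A, by €202.5.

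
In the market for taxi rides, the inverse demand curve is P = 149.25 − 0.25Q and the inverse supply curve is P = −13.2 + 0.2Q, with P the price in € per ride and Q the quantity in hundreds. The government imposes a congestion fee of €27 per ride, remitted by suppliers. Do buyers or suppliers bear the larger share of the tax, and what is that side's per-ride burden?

Inverting to Q(P) form: Qd = 597 − 4P; Qs = 5P + 66.
Before the tax: set 597 − 4P = 5P + 66 → P* = €59, Q* = 361.
With the tax collected from suppliers, supply shifts: Qs = 5(P − 27) + 66.
Solving gives Q = 301 with buyers paying €74 and suppliers receiving €47 (the €27 wedge).
Per-ride burden: buyers €15, suppliers €12.
Buyers take the larger share because demand is less price-elastic here (demand slope 4 vs supply slope 5).
The less price-elastic side of the market bears the larger share of a per-unit tax.

Buyers bear the larger share: €15 per ride.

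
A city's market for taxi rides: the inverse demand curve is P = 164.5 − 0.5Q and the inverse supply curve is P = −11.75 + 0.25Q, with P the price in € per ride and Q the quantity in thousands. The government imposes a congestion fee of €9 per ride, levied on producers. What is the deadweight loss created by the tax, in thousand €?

Deadweight loss = €54 thousand.

Inverting to Q(P) form: Qd = 329 − 2P; Qs = 4P + 47.
Before the tax: set 329 − 2P = 4P + 47 → P* = €47, Q* = 235.
With the tax collected from producers, supply shifts: Qs = 4(P − 9) + 47.
Solving gives Q = 223 with consumers paying €53 and producers receiving €44 (the €9 wedge).
Quantity falls by |ΔQ| = |235 − 223| = 12.
DWL = ½ · t · |ΔQ| = ½ · 9 · 12 = €54.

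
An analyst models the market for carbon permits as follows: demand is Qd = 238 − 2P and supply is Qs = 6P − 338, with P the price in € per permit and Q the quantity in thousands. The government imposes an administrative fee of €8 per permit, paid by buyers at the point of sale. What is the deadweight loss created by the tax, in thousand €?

Before the tax: set 238 − 2P = 6P − 338 → P* = €72, Q* = 94.
With the tax collected from buyers, demand (in seller-price terms) shifts: Qd = 238 − 2(P + 8).
Solving gives Q = 82 with buyers paying €78 and producers receiving €70 (the €8 wedge).
Quantity falls by |ΔQ| = |94 − 82| = 12.
DWL = ½ · t · |ΔQ| = ½ · 8 · 12 = €48.

Deadweight loss = €48 thousand.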